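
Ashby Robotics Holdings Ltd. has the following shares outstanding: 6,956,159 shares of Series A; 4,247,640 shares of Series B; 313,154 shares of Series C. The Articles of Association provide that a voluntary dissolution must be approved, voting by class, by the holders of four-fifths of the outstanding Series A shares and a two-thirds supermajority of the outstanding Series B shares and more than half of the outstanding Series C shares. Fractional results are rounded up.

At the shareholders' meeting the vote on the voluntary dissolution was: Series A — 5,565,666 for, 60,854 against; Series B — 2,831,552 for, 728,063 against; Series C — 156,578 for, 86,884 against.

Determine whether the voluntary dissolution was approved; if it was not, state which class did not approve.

Series A: 4/5 of 6956159 = 5564927.20, rounded up to 5564928; 5,564,928 required, 5,565,666 in favor — approved.
Series B: 2/3 of 4247640 = 2831760; 2,831,760 required, 2,831,552 in favor — not approved.
Series C: a majority of 313154 is 156578; 156,578 required, 156,578 in favor — approved.

Not approved — the Series B shares did not give the required vote.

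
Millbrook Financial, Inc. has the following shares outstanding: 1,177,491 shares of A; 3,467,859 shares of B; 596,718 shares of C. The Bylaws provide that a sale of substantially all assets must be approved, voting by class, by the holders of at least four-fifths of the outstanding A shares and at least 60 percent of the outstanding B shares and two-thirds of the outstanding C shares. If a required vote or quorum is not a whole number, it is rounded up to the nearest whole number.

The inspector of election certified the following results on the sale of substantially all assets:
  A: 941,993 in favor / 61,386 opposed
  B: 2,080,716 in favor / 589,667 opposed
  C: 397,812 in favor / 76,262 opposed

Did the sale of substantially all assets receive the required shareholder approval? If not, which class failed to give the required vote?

Approved — every class gave the required vote.

A: 4/5 of 1177491 = 941992.80, rounded up to 941993; 941,993 required, 941,993 in favor — approved.
B: 3/5 of 3467859 = 2080715.40, rounded up to 2080716; 2,080,716 required, 2,080,716 in favor — approved.
C: 2/3 of 596718 = 397812; 397,812 required, 397,812 in favor — approved.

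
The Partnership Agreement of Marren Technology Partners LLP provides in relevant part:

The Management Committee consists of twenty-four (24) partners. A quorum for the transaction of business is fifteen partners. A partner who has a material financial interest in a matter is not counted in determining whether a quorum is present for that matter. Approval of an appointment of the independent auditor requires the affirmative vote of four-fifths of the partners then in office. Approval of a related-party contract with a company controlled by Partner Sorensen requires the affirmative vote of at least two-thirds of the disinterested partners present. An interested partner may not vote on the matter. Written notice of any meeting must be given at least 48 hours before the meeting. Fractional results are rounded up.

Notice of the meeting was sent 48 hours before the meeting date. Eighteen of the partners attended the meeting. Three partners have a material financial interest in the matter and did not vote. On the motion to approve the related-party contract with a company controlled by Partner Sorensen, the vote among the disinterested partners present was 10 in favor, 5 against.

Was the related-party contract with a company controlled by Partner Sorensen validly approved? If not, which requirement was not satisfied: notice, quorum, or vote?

Valid — all requirements satisfied.

Notice: 48 hours given; 48 required (48 ≥ 48). Satisfied.
Quorum: 18 present, but the 3 interested partners do not count, leaving 15. Quorum is 15. Satisfied.
Vote: the related-party contract with a company controlled by Partner Sorensen requires two-thirds of the disinterested partners present (18 − 3 = 15). 2/3 of 15 = 10, so 10 affirmative votes are needed; 10 voted in favor. Satisfied.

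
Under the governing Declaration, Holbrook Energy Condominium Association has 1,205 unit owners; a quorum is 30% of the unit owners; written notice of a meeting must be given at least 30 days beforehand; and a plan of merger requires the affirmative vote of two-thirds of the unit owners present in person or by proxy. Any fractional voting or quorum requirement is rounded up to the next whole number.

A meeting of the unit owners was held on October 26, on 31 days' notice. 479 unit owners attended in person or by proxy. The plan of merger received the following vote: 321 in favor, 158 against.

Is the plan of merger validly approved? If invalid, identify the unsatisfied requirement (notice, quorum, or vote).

Notice: 31 days given; 30 required. Satisfied.
Quorum: 30% of 1,205 = 361.50, rounded up to 362; 479 present. Satisfied.
Vote: requires two-thirds of those present (479); 2/3 of 479 = 319.33, rounded up to 320, so 320 needed; 321 in favor. Satisfied.

Valid — all requirements satisfied.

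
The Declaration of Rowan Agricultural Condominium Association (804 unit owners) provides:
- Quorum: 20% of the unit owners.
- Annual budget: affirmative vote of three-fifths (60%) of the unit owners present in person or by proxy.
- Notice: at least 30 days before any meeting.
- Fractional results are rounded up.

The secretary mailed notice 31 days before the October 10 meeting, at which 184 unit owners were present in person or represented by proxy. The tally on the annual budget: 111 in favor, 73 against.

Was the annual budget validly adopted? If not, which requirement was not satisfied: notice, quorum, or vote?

Notice: 31 days given; 30 required. Satisfied.
Quorum: 20% of 804 = 160.80, rounded up to 161; 184 present. Satisfied.
Vote: requires three-fifths of those present (184); 3/5 of 184 = 110.40, rounded up to 111, so 111 needed; 111 in favor. Satisfied.

Valid — all requirements satisfied.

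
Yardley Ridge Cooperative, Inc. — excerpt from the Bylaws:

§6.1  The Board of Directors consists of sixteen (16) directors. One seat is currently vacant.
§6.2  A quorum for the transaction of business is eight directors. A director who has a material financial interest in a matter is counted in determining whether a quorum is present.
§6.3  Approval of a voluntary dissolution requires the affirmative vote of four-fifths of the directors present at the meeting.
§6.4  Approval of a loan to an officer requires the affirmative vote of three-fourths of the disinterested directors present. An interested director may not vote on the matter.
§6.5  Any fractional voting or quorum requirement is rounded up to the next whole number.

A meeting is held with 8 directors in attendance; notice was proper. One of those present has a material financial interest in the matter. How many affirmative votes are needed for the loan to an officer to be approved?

The loan to an officer requires three-fourths of the disinterested directors present (8 − 1 = 7).
3/4 of 7 = 5.25, rounded up to 6.

6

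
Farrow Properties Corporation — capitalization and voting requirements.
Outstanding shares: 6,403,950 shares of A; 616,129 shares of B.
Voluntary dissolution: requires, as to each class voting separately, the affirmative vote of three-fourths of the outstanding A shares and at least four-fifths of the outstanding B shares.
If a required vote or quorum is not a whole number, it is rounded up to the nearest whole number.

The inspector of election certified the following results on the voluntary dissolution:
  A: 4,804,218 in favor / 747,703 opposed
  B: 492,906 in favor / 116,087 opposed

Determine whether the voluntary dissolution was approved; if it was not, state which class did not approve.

A: 3/4 of 6403950 = 4802962.50, rounded up to 4802963; 4,802,963 required, 4,804,218 in favor — approved.
B: 4/5 of 616129 = 492903.20, rounded up to 492904; 492,904 required, 492,906 in favor — approved.

Approved — every class gave the required vote.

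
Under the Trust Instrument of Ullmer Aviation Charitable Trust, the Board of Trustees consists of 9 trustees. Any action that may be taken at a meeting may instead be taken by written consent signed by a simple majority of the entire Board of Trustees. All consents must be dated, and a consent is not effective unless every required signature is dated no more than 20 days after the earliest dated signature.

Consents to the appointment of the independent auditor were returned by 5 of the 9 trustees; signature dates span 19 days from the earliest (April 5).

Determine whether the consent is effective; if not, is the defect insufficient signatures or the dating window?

Effective — both the signature and dating-window requirements are satisfied.

Signatures required: a simple majority of 9 — a majority of 9 is 5, so 5 needed; 5 signed. Sufficient.
Dating window: the latest signature is 19 days after the earliest; the limit is 20 days. Within the window.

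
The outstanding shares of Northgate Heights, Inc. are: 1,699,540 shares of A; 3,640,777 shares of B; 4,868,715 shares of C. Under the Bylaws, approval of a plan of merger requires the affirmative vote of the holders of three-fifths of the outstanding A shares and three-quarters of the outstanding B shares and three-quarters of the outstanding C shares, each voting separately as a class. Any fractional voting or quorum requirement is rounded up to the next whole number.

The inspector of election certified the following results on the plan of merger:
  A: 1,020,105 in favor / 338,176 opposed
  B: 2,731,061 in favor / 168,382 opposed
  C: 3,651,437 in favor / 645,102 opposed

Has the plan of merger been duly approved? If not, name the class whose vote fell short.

A: 3/5 of 1699540 = 1019724; 1,019,724 required, 1,020,105 in favor — approved.
B: 3/4 of 3640777 = 2730582.75, rounded up to 2730583; 2,730,583 required, 2,731,061 in favor — approved.
C: 3/4 of 4868715 = 3651536.25, rounded up to 3651537; 3,651,537 required, 3,651,437 in favor — not approved.

Not approved — the C shares did not give the required vote.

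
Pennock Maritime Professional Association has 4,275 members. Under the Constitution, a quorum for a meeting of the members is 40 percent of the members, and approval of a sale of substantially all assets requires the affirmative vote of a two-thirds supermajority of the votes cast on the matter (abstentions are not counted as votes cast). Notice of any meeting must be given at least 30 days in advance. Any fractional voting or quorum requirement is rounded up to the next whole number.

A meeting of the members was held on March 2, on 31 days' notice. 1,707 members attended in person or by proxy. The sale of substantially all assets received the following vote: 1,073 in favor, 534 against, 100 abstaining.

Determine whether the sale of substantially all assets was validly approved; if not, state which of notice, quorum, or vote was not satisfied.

Notice: 31 days given; 30 required. Satisfied.
Quorum: 40% of 4,275 = 1,710; 1,707 present. Not satisfied.
Vote: requires two-thirds of the votes cast (1,707 − 100 abstaining = 1,607); 2/3 of 1607 = 1071.33, rounded up to 1072, so 1,072 needed; 1,073 in favor. Satisfied.

Invalid — quorum requirement not satisfied.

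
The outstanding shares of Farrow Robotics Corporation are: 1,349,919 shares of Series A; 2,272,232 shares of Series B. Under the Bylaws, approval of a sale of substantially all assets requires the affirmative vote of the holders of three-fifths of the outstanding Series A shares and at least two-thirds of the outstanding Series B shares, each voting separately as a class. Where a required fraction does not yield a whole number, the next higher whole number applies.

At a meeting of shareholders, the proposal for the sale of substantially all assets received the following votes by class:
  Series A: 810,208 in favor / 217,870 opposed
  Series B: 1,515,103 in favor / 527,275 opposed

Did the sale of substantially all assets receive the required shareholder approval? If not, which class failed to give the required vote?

Series A: 3/5 of 1349919 = 809951.40, rounded up to 809952; 809,952 required, 810,208 in favor — approved.
Series B: 2/3 of 2272232 = 1514821.33, rounded up to 1514822; 1,514,822 required, 1,515,103 in favor — approved.

Approved — every class gave the required vote.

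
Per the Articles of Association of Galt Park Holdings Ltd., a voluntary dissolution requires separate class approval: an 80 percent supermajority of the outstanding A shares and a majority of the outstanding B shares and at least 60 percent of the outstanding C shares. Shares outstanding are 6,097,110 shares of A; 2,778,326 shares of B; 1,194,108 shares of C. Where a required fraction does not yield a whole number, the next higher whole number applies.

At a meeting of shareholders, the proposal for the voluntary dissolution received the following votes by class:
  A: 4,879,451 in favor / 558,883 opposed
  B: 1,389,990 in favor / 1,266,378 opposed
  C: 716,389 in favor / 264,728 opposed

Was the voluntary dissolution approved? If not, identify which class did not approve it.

Not approved — the C shares did not give the required vote.

A: 4/5 of 6097110 = 4877688; 4,877,688 required, 4,879,451 in favor — approved.
B: a majority of 2778326 is 1389164; 1,389,164 required, 1,389,990 in favor — approved.
C: 3/5 of 1194108 = 716464.80, rounded up to 716465; 716,465 required, 716,389 in favor — not approved.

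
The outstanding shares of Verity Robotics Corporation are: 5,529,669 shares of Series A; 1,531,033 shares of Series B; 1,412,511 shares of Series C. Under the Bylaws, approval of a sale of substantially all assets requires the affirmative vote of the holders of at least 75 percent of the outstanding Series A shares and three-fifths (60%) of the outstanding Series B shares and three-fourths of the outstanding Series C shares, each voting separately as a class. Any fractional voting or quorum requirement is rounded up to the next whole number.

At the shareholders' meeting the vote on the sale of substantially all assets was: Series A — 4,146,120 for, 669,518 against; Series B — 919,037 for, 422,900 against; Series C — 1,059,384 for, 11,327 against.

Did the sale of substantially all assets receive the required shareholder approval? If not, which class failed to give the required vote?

Series A: 3/4 of 5529669 = 4147251.75, rounded up to 4147252; 4,147,252 required, 4,146,120 in favor — not approved.
Series B: 3/5 of 1531033 = 918619.80, rounded up to 918620; 918,620 required, 919,037 in favor — approved.
Series C: 3/4 of 1412511 = 1059383.25, rounded up to 1059384; 1,059,384 required, 1,059,384 in favor — approved.

Not approved — the Series A shares did not give the required vote.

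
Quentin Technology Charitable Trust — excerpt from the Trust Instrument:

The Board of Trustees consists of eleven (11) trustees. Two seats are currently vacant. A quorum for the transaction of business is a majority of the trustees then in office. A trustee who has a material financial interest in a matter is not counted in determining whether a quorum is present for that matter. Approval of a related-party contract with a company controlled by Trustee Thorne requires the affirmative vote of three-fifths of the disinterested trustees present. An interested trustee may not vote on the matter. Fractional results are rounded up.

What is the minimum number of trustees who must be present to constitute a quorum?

A majority of 9 is 5.

5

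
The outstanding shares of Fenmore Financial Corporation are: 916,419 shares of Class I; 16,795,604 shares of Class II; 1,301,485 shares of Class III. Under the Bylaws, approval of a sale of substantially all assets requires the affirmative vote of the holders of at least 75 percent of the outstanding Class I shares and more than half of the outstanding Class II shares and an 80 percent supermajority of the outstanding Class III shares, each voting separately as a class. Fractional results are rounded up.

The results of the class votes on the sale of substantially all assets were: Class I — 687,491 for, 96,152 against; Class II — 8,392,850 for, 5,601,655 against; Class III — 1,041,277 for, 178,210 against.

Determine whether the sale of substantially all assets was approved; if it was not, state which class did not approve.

Class I: 3/4 of 916419 = 687314.25, rounded up to 687315; 687,315 required, 687,491 in favor — approved.
Class II: a majority of 16795604 is 8397803; 8,397,803 required, 8,392,850 in favor — not approved.
Class III: 4/5 of 1301485 = 1041188; 1,041,188 required, 1,041,277 in favor — approved.

Not approved — the Class II shares did not give the required vote.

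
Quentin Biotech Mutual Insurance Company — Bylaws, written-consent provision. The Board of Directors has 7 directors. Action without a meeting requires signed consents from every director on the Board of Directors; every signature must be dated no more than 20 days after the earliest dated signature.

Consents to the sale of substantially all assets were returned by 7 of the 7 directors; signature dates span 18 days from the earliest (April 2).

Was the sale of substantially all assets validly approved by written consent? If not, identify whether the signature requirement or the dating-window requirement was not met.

Signatures required: the unanimous vote of 7 — unanimous means all 7, so 7 needed; 7 signed. Sufficient.
Dating window: the latest signature is 18 days after the earliest; the limit is 20 days. Within the window.

Effective — both the signature and dating-window requirements are satisfied.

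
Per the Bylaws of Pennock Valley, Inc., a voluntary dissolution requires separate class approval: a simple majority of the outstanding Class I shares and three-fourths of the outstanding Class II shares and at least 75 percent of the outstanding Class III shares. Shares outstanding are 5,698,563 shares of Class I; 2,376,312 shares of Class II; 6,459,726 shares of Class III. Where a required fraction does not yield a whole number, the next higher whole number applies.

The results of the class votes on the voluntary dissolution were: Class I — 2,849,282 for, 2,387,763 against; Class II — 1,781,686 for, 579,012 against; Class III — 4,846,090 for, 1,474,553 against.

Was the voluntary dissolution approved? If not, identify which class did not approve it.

Not approved — the Class II shares did not give the required vote.

Class I: a majority of 5698563 is 2849282; 2,849,282 required, 2,849,282 in favor — approved.
Class II: 3/4 of 2376312 = 1782234; 1,782,234 required, 1,781,686 in favor — not approved.
Class III: 3/4 of 6459726 = 4844794.50, rounded up to 4844795; 4,844,795 required, 4,846,090 in favor — approved.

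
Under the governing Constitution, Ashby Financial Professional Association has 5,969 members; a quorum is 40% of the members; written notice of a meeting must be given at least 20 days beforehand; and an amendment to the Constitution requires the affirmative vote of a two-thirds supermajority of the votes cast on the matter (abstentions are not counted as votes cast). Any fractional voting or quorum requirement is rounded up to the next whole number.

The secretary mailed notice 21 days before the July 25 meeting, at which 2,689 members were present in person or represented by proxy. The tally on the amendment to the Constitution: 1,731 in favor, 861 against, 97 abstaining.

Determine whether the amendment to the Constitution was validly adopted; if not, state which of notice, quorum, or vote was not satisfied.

Valid — all requirements satisfied.

Notice: 21 days given; 20 required. Satisfied.
Quorum: 40% of 5,969 = 2,387.60, rounded up to 2,388; 2,689 present. Satisfied.
Vote: requires two-thirds of the votes cast (2,689 − 97 abstaining = 2,592); 2/3 of 2592 = 1728, so 1,728 needed; 1,731 in favor. Satisfied.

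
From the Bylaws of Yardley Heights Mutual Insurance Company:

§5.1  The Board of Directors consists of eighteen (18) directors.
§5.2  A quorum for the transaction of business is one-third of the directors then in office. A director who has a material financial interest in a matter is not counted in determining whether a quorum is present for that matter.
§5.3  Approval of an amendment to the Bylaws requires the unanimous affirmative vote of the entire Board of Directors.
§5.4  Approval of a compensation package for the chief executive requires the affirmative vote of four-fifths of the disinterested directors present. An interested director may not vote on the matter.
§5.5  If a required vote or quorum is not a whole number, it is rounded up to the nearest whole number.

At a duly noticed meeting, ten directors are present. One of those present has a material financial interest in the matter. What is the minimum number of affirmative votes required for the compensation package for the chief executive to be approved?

The compensation package for the chief executive requires four-fifths of the disinterested directors present (10 − 1 = 9).
4/5 of 9 = 7.20, rounded up to 8.

8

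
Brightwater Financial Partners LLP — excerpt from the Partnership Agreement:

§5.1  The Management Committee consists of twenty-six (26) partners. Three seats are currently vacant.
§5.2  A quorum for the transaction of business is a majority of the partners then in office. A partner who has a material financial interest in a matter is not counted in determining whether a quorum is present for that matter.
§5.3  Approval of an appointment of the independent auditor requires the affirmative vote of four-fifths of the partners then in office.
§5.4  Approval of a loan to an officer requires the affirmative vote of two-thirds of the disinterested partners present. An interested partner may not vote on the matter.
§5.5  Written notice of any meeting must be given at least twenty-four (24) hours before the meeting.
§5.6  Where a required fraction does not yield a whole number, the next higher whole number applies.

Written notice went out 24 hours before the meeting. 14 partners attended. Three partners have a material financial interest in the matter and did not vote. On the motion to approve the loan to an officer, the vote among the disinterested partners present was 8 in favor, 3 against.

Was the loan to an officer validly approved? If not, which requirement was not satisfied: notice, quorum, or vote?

Notice: 24 hours given; 24 required (24 ≥ 24). Satisfied.
Quorum: 14 present, but the 3 interested partners do not count, leaving 11. Quorum is 12. Not satisfied.
Vote: the loan to an officer requires two-thirds of the disinterested partners present (14 − 3 = 11). 2/3 of 11 = 7.33, rounded up to 8, so 8 affirmative votes are needed; 8 voted in favor. Satisfied. (Moot — without a quorum no business can be validly transacted.)

Invalid — quorum requirement not satisfied.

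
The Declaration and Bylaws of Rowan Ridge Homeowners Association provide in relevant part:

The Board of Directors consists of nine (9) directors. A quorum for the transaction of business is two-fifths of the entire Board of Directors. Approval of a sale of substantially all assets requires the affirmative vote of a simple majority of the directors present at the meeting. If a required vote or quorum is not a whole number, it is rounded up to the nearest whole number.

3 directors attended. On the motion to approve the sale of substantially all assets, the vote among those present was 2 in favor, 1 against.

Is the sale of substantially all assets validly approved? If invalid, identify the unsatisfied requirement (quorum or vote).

Invalid — quorum requirement not satisfied.

Quorum: 3 present; quorum is 4. Not satisfied.
Vote: the sale of substantially all assets requires a majority of the directors present (3). A majority of 3 is 2, so 2 affirmative votes are needed; 2 voted in favor. Satisfied. (Moot — without a quorum no business can be validly transacted.)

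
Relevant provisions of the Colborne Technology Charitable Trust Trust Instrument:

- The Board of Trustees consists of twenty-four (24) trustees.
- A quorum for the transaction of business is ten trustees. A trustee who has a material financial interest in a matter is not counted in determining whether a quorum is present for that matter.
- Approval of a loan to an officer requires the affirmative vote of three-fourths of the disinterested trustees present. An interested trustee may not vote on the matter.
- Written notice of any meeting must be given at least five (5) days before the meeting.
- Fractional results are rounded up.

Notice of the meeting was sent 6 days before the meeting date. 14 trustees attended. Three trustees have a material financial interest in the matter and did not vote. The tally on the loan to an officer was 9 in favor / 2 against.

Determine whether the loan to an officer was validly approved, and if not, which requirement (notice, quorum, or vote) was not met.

Notice: 6 days given; 5 required (6 ≥ 5). Satisfied.
Quorum: 14 present, but the 3 interested trustees do not count, leaving 11. Quorum is 10. Satisfied.
Vote: the loan to an officer requires three-fourths of the disinterested trustees present (14 − 3 = 11). 3/4 of 11 = 8.25, rounded up to 9, so 9 affirmative votes are needed; 9 voted in favor. Satisfied.

Valid — all requirements satisfied.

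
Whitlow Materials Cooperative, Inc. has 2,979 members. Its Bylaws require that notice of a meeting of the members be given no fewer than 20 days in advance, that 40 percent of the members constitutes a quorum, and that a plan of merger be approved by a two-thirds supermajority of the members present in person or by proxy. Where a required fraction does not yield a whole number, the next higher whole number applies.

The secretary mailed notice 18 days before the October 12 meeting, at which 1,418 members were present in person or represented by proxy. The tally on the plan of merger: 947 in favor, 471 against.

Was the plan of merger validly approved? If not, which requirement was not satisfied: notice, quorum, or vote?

Notice: 18 days given; 20 required. Not satisfied.
Quorum: 40% of 2,979 = 1,191.60, rounded up to 1,192; 1,418 present. Satisfied.
Vote: requires two-thirds of those present (1,418); 2/3 of 1418 = 945.33, rounded up to 946, so 946 needed; 947 in favor. Satisfied.

Invalid — notice requirement not satisfied.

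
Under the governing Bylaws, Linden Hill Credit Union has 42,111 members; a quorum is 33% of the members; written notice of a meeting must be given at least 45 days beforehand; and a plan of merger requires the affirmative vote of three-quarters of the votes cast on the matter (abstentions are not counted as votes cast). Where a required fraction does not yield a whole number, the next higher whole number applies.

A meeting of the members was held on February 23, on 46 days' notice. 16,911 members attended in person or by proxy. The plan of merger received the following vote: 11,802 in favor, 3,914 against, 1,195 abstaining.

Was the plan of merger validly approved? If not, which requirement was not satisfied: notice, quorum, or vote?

Notice: 46 days given; 45 required. Satisfied.
Quorum: 33% of 42,111 = 13,896.63, rounded up to 13,897; 16,911 present. Satisfied.
Vote: requires three-fourths of the votes cast (16,911 − 1,195 abstaining = 15,716); 3/4 of 15716 = 11787, so 11,787 needed; 11,802 in favor. Satisfied.

Valid — all requirements satisfied.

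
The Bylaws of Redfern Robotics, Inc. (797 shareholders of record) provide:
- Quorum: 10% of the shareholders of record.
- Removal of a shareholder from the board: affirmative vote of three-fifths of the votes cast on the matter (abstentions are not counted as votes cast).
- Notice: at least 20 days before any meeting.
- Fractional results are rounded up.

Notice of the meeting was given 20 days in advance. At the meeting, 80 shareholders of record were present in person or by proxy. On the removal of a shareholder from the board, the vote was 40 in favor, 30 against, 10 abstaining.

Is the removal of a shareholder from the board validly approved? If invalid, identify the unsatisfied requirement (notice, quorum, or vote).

Invalid — vote requirement not satisfied.

Notice: 20 days given; 20 required. Satisfied.
Quorum: 10% of 797 = 79.70, rounded up to 80; 80 present. Satisfied.
Vote: requires three-fifths of the votes cast (80 − 10 abstaining = 70); 3/5 of 70 = 42, so 42 needed; 40 in favor. Not satisfied.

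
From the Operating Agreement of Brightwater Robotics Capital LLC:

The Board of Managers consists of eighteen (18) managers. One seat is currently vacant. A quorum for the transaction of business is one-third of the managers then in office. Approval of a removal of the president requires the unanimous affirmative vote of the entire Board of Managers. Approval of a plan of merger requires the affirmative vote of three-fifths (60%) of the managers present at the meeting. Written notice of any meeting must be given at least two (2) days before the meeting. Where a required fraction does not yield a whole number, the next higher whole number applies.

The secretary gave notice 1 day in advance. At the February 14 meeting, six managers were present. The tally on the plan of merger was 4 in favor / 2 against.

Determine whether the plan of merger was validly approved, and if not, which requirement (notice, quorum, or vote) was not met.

Notice: 1 day given; 2 required (1 < 2). Not satisfied.
Quorum: 6 present; quorum is 6. Satisfied.
Vote: the plan of merger requires three-fifths of the managers present (6). 3/5 of 6 = 3.60, rounded up to 4, so 4 affirmative votes are needed; 4 voted in favor. Satisfied.

Invalid — notice requirement not satisfied.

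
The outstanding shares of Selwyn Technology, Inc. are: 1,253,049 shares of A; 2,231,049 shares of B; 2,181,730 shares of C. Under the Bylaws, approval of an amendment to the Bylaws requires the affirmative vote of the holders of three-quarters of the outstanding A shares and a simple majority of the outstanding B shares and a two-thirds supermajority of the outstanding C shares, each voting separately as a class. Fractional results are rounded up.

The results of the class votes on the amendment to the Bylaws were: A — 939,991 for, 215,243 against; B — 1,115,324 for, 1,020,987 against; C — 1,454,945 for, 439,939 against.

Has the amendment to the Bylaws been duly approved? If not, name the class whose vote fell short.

Not approved — the B shares did not give the required vote.

A: 3/4 of 1253049 = 939786.75, rounded up to 939787; 939,787 required, 939,991 in favor — approved.
B: a majority of 2231049 is 1115525; 1,115,525 required, 1,115,324 in favor — not approved.
C: 2/3 of 2181730 = 1454486.67, rounded up to 1454487; 1,454,487 required, 1,454,945 in favor — approved.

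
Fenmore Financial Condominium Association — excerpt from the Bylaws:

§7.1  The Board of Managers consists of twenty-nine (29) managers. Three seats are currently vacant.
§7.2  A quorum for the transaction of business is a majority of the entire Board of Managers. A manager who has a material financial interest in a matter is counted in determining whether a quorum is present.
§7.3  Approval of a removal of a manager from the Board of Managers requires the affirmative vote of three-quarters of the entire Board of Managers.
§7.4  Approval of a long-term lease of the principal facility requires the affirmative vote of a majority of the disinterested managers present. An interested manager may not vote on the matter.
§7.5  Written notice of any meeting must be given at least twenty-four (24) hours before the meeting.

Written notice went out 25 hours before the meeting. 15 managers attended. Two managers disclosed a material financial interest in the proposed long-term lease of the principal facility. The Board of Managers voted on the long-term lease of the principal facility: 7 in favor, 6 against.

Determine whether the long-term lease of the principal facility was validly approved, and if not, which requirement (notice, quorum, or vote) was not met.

Valid — all requirements satisfied.

Notice: 25 hours given; 24 required (25 ≥ 24). Satisfied.
Quorum: 15 present (interested managers count toward quorum); quorum is 15. Satisfied.
Vote: the long-term lease of the principal facility requires a majority of the disinterested managers present (15 − 2 = 13). A majority of 13 is 7, so 7 affirmative votes are needed; 7 voted in favor. Satisfied.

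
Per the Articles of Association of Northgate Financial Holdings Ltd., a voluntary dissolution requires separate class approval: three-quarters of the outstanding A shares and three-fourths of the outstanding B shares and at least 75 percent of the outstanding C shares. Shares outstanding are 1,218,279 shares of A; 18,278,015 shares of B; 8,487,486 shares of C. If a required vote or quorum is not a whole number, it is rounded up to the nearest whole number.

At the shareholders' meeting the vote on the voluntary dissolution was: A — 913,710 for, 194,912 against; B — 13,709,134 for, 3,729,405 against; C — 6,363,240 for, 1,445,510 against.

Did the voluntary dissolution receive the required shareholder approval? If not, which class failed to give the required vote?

Not approved — the C shares did not give the required vote.

A: 3/4 of 1218279 = 913709.25, rounded up to 913710; 913,710 required, 913,710 in favor — approved.
B: 3/4 of 18278015 = 13708511.25, rounded up to 13708512; 13,708,512 required, 13,709,134 in favor — approved.
C: 3/4 of 8487486 = 6365614.50, rounded up to 6365615; 6,365,615 required, 6,363,240 in favor — not approved.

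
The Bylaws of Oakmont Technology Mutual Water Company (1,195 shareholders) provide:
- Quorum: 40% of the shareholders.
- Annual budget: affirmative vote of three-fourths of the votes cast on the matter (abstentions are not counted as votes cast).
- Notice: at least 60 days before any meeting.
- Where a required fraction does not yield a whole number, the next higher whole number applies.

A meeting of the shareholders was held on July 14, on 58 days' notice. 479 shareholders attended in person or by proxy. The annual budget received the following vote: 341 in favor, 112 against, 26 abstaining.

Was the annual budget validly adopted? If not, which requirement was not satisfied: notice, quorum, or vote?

Invalid — notice requirement not satisfied.

Notice: 58 days given; 60 required. Not satisfied.
Quorum: 40% of 1,195 = 478; 479 present. Satisfied.
Vote: requires three-fourths of the votes cast (479 − 26 abstaining = 453); 3/4 of 453 = 339.75, rounded up to 340, so 340 needed; 341 in favor. Satisfied.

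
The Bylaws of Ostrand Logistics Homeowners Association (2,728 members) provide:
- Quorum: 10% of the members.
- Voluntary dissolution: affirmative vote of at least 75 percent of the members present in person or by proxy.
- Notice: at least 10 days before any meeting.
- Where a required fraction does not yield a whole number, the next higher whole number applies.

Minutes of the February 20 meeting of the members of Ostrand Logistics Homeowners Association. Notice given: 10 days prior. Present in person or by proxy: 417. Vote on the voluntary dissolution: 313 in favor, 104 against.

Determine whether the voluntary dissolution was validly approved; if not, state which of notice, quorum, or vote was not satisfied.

Notice: 10 days given; 10 required. Satisfied.
Quorum: 10% of 2,728 = 272.80, rounded up to 273; 417 present. Satisfied.
Vote: requires three-fourths of those present (417); 3/4 of 417 = 312.75, rounded up to 313, so 313 needed; 313 in favor. Satisfied.

Valid — all requirements satisfied.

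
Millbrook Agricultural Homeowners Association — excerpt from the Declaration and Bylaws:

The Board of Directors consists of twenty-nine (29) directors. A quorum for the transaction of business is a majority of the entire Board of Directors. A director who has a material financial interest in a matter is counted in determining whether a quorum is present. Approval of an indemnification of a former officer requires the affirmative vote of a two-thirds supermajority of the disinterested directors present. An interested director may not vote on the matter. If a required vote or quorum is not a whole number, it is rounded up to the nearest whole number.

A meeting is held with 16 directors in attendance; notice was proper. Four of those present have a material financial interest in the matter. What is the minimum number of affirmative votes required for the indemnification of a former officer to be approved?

8

The indemnification of a former officer requires two-thirds of the disinterested directors present (16 − 4 = 12).
2/3 of 12 = 8.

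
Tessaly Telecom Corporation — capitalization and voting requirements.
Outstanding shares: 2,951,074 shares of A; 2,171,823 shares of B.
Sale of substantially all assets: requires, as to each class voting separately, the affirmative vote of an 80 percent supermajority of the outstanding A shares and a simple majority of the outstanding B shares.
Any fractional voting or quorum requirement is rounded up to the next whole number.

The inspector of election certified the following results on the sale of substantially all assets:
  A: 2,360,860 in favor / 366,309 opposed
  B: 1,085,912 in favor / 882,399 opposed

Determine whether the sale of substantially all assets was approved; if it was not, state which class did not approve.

Approved — every class gave the required vote.

A: 4/5 of 2951074 = 2360859.20, rounded up to 2360860; 2,360,860 required, 2,360,860 in favor — approved.
B: a majority of 2171823 is 1085912; 1,085,912 required, 1,085,912 in favor — approved.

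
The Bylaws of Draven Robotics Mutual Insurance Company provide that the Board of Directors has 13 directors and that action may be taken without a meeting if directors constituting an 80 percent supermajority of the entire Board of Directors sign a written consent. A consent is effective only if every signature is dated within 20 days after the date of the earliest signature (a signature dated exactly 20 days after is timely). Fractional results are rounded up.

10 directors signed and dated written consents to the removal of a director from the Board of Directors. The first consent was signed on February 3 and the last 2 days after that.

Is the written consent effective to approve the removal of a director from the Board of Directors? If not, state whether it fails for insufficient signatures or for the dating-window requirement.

Not effective — insufficient signatures.

Signatures required: an 80 percent supermajority of 13 — 4/5 of 13 = 10.40, rounded up to 11, so 11 needed; 10 signed. Insufficient.
Dating window: the latest signature is 2 days after the earliest; the limit is 20 days. Within the window.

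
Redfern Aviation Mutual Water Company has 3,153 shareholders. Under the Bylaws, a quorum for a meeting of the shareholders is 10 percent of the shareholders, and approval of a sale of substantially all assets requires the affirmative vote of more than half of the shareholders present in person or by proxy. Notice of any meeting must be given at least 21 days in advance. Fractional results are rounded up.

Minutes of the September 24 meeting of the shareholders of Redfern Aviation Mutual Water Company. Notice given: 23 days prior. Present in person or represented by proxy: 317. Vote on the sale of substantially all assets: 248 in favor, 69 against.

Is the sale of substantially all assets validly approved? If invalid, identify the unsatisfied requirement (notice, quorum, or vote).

Valid — all requirements satisfied.

Notice: 23 days given; 21 required. Satisfied.
Quorum: 10% of 3,153 = 315.30, rounded up to 316; 317 present. Satisfied.
Vote: requires a majority of those present (317); a majority of 317 is 159, so 159 needed; 248 in favor. Satisfied.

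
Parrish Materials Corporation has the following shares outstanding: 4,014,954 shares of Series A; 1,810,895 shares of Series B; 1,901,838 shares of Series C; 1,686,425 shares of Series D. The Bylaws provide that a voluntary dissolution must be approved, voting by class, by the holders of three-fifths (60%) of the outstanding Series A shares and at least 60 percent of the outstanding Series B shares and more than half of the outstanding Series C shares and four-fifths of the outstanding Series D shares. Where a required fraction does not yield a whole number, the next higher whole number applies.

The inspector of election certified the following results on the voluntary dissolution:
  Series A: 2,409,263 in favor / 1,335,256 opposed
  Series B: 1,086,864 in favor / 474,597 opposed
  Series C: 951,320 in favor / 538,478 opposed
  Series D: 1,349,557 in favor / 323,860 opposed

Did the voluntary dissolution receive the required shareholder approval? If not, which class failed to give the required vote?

Approved — every class gave the required vote.

Series A: 3/5 of 4014954 = 2408972.40, rounded up to 2408973; 2,408,973 required, 2,409,263 in favor — approved.
Series B: 3/5 of 1810895 = 1086537; 1,086,537 required, 1,086,864 in favor — approved.
Series C: a majority of 1901838 is 950920; 950,920 required, 951,320 in favor — approved.
Series D: 4/5 of 1686425 = 1349140; 1,349,140 required, 1,349,557 in favor — approved.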